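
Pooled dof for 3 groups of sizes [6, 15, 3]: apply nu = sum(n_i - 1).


nu = sum_i (n_i - 1)
nu = ((6 - 1) + (15 - 1) + (3 - 1))
nu = 5 + 14 + 2
nu = 21

21


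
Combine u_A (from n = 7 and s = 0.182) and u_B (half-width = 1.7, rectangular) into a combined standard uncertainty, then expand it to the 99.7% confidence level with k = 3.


u_A = s / sqrt(n) = 0.182 / sqrt(7) = 0.068789534
u_B = half_width / sqrt(3) = 1.7 / sqrt(3) = 0.98149546
uc = sqrt(u_A^2 + u_B^2) = sqrt(0.068789534^2 + 0.98149546^2) = 0.98390311
U = k * uc = 3 * 0.98390311
U = 2.9517

2.9517


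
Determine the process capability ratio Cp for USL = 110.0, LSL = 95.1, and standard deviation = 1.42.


Cp = (USL - LSL) / (6 * sigma)
= (110.0 - 95.1) / (6 * 1.42)
= 14.9000 / 8.5200
= 1.7488

1.7488


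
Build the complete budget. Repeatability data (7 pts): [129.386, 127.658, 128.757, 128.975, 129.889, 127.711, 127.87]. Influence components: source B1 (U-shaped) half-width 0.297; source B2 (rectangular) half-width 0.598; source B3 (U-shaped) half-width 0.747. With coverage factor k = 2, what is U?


mean = (129.386 + 127.658 + 128.757 + 128.975 + 129.889 + 127.711 + 127.87) / 7 = 128.6065714
s = sqrt(sum((x - mean)^2)/(n-1)) = 0.88080207
u_A = s / sqrt(n) = 0.88080207 / sqrt(7) = 0.33291189
u_B1 = 0.297 / sqrt(2) = 0.21001071
u_B2 = 0.598 / sqrt(3) = 0.34525546
u_B3 = 0.747 / sqrt(2) = 0.52820877
uc = sqrt(0.33291189^2 + 0.21001071^2 + 0.34525546^2 + 0.52820877^2) = 0.74373427
U = k * uc = 2 * 0.74373427
U = 1.4875

1.4875


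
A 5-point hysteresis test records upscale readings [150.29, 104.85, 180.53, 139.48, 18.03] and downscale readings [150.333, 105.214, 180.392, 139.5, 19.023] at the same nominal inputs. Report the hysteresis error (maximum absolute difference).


|150.29 - 150.333| = 0.0430
|104.85 - 105.214| = 0.3640
|180.53 - 180.392| = 0.1380
|139.48 - 139.5| = 0.0200
|18.03 - 19.023| = 0.9930
hysteresis = max(diffs) = 0.9930

0.9930


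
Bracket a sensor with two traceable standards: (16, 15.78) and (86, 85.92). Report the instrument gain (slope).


slope = (y2 - y1) / (x2 - x1)
= (85.92 - 15.78) / (86 - 16)
= 70.1400 / 70
= 1.0020

1.0020


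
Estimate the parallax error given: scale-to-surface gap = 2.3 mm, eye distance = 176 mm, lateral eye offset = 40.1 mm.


error = h * offset / d
= 2.3 * 40.1 / 176
= 0.5240

0.5240


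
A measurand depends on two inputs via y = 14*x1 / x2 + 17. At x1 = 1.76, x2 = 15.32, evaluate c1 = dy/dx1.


y = 14*x1 / x2 + 17
dy/dx1 = 14/x2
Evaluate at x2 = 15.32: c1 = 14 / 15.32
c1 = 0.9138

0.9138


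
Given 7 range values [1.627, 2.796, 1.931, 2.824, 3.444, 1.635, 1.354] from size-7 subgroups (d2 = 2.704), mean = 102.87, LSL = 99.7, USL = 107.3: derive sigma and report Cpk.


R_bar = (1.627 + 2.796 + 1.931 + 2.824 + 3.444 + 1.635 + 1.354) / 7 = 2.2301429
sigma = R_bar / d2 = 2.2301429 / 2.704 = 0.82475699
Cp = (USL - LSL)/(6*sigma) = (107.3 - 99.7)/(6*0.82475699) = 1.5358
Cpu = (107.3 - 102.87)/(3*0.82475699) = 1.7904
Cpl = (102.87 - 99.7)/(3*0.82475699) = 1.2812
Cpk = min(Cpu, Cpl) = 1.2812

1.2812


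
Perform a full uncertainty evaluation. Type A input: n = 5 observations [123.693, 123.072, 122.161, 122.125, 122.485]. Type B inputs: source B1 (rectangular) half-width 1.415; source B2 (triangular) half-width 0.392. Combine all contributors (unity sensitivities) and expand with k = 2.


mean = (123.693 + 123.072 + 122.161 + 122.125 + 122.485) / 5 = 122.7072
s = sqrt(sum((x - mean)^2)/(n-1)) = 0.66924301
u_A = s / sqrt(n) = 0.66924301 / sqrt(5) = 0.29929457
u_B1 = 1.415 / sqrt(3) = 0.81695063
u_B2 = 0.392 / sqrt(6) = 0.16003333
uc = sqrt(0.29929457^2 + 0.81695063^2 + 0.16003333^2) = 0.8846447
U = k * uc = 2 * 0.8846447
U = 1.7693

1.7693


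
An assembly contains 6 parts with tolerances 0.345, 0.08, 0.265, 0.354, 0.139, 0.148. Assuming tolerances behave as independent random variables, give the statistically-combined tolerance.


RSS = sqrt(0.345^2 + 0.08^2 + 0.265^2 + 0.354^2 + 0.139^2 + 0.148^2)
= sqrt(0.362191)
= 0.6018

0.6018


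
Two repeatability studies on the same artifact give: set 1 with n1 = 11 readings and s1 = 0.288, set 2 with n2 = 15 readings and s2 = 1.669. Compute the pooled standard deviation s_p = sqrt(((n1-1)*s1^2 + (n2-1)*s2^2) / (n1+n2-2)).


s_p = sqrt(((n1-1)*s1^2 + (n2-1)*s2^2) / (n1+n2-2))
numerator = (11-1)*0.288^2 + (15-1)*1.669^2 = 0.82944 + 38.997854 = 39.827294
denominator = 11 + 15 - 2 = 24
s_p^2 = 39.827294 / 24 = 1.6594706
s_p = sqrt(1.6594706) = 1.2882

1.2882


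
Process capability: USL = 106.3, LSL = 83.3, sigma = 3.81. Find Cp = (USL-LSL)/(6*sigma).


Cp = (USL - LSL) / (6 * sigma)
= (106.3 - 83.3) / (6 * 3.81)
= 23.0000 / 22.8600
= 1.0061

1.0061


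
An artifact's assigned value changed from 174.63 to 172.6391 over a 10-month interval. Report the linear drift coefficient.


rate = (v2 - v1) / months
= (172.6391 - 174.63) / 10
= -1.9909 / 10
= -0.1991

-0.1991


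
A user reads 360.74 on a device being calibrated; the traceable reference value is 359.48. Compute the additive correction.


Correction = standard - reading
= 359.48 - 360.74
= -1.2600

-1.2600


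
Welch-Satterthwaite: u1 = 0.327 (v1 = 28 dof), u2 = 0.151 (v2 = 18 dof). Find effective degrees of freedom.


uc = sqrt(u1^2 + u2^2) = sqrt(0.327^2 + 0.151^2) = 0.36018051
v_eff = uc^4 / (u1^4/v1 + u2^4/v2)
= 0.36018051^4 / (0.327^4/28 + 0.151^4/18)
= 0.016829873 / 0.00043723293
v_eff = 38.4918

38.4918


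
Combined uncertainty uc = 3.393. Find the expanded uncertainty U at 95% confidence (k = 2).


U = k * uc
U = 2 * 3.393
U = 6.7860

6.7860


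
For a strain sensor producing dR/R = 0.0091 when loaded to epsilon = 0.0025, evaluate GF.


GF = (dR/R) / epsilon
= 0.0091 / 0.0025
= 3.6400

3.6400


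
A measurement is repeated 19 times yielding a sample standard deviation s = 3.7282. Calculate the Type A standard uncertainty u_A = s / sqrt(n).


u_A = s / sqrt(n)
u_A = 3.7282 / sqrt(19)
u_A = 3.7282 / 4.3588989
u_A = 0.8553

0.8553


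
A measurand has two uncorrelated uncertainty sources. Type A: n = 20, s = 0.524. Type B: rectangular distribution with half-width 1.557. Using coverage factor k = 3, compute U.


u_A = s / sqrt(n) = 0.524 / sqrt(20) = 0.11716996
u_B = half_width / sqrt(3) = 1.557 / sqrt(3) = 0.89893437
uc = sqrt(u_A^2 + u_B^2) = sqrt(0.11716996^2 + 0.89893437^2) = 0.90653836
U = k * uc = 3 * 0.90653836
U = 2.7196

2.7196


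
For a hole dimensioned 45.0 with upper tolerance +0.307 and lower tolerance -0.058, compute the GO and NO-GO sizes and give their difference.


GO = nominal - lower_tol (smallest hole = maximum material condition)
GO = 45.0 - 0.058 = 44.942
NO-GO = nominal + upper_tol (largest hole = least material condition)
NO-GO = 45.0 + 0.307 = 45.307
spread = NO-GO - GO = 45.307 - 44.942 = 0.3650

0.3650


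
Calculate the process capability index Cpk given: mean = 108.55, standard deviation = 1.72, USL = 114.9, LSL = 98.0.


Cpu = (USL - mean) / (3*sigma) = (114.9 - 108.55) / (3*1.72) = 1.2306
Cpl = (mean - LSL) / (3*sigma) = (108.55 - 98.0) / (3*1.72) = 2.0446
Cpk = min(Cpu, Cpl) = 1.2306

1.2306


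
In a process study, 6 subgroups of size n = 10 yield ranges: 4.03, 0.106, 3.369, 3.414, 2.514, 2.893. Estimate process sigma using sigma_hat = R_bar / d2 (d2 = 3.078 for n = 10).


R_bar = (4.03 + 0.106 + 3.369 + 3.414 + 2.514 + 2.893) / 6
R_bar = 16.326 / 6 = 2.721
sigma_hat = R_bar / d2 = 2.721 / 3.078 = 0.8840

0.8840


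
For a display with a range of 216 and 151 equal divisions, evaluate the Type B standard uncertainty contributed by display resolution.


resolution = range / divisions
resolution = 216 / 151 = 1.4304636
u_res = resolution / (2*sqrt(3))
u_res = 1.4304636 / 3.4641016
u_res = 0.4129

0.4129


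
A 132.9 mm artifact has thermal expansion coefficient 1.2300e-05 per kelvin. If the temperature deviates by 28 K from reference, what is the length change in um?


dL = L * alpha * dT
= 132.9 * 1.2300e-05 * 28
= 0.0457708 mm
dL_um = 0.0457708 * 1000 = 45.7708 um

45.7708


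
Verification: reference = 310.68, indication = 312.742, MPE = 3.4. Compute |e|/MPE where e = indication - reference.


e = indication - reference = 312.742 - 310.68 = 2.0620
|e| = 2.0620
ratio = |e| / MPE = 2.0620 / 3.4
ratio = 0.6065

0.6065


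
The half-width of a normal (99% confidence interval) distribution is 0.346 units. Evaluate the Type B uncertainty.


u_B = half_width / 2.576
u_B = 0.346 / 2.576
u_B = 0.1343

0.1343


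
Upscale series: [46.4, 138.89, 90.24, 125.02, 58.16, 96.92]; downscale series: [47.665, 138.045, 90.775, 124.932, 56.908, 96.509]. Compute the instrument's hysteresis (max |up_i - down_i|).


|46.4 - 47.665| = 1.2650
|138.89 - 138.045| = 0.8450
|90.24 - 90.775| = 0.5350
|125.02 - 124.932| = 0.0880
|58.16 - 56.908| = 1.2520
|96.92 - 96.509| = 0.4110
hysteresis = max(diffs) = 1.2650

1.2650


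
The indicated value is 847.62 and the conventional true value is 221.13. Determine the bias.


Systematic error = measured - true
= 847.62 - 221.13
= 626.4900

626.4900


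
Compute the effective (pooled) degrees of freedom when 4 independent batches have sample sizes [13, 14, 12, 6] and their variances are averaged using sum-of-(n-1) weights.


nu = sum_i (n_i - 1)
nu = ((13 - 1) + (14 - 1) + (12 - 1) + (6 - 1))
nu = 12 + 13 + 11 + 5
nu = 41

41


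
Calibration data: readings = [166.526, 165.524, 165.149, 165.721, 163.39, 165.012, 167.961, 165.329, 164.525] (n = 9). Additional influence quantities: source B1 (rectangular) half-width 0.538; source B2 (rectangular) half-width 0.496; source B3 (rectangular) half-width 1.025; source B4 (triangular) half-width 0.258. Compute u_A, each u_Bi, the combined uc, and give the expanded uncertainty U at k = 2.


mean = (166.526 + 165.524 + 165.149 + 165.721 + 163.39 + 165.012 + 167.961 + 165.329 + 164.525) / 9 = 165.4596667
s = sqrt(sum((x - mean)^2)/(n-1)) = 1.2716763
u_A = s / sqrt(n) = 1.2716763 / sqrt(9) = 0.4238921
u_B1 = 0.538 / sqrt(3) = 0.31061444
u_B2 = 0.496 / sqrt(3) = 0.28636573
u_B3 = 1.025 / sqrt(3) = 0.59178403
u_B4 = 0.258 / sqrt(6) = 0.10532806
uc = sqrt(0.4238921^2 + 0.31061444^2 + 0.28636573^2 + 0.59178403^2 + 0.10532806^2) = 0.84821784
U = k * uc = 2 * 0.84821784
U = 1.6964

1.6964


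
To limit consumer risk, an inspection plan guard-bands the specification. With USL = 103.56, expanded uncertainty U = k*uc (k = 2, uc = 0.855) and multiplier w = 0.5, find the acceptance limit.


U = k * uc = 2 * 0.855 = 1.71
guard band g = w * U = 0.5 * 1.71 = 0.855
AL = USL - g = 103.56 - 0.855
AL = 102.7050

102.7050


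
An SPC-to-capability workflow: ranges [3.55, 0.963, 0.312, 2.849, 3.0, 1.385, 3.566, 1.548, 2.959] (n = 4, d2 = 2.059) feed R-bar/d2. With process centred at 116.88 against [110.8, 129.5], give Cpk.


R_bar = (3.55 + 0.963 + 0.312 + 2.849 + 3.0 + 1.385 + 3.566 + 1.548 + 2.959) / 9 = 2.2368889
sigma = R_bar / d2 = 2.2368889 / 2.059 = 1.0863958
Cp = (USL - LSL)/(6*sigma) = (129.5 - 110.8)/(6*1.0863958) = 2.8688
Cpu = (129.5 - 116.88)/(3*1.0863958) = 3.8721
Cpl = (116.88 - 110.8)/(3*1.0863958) = 1.8655
Cpk = min(Cpu, Cpl) = 1.8655

1.8655


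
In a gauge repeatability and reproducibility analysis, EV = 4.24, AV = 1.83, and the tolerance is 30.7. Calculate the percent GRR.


GRR = sqrt(EV^2 + AV^2) = sqrt(4.24^2 + 1.83^2) = 4.6180624
%GRR = GRR / tol * 100 = 4.6180624 / 30.7 * 100
%GRR = 15.0425

15.0425


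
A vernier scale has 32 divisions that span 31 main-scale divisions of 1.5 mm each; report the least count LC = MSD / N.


LC = MSD / n_div
= 1.5 / 32
= 0.0469

0.0469


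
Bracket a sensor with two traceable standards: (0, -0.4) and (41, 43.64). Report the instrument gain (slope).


slope = (y2 - y1) / (x2 - x1)
= (43.64 - -0.4) / (41 - 0)
= 44.0400 / 41
= 1.0741

1.0741


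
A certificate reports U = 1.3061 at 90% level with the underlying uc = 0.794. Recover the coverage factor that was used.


k = U / uc
k = 1.3061 / 0.794
k = 1.645

1.645


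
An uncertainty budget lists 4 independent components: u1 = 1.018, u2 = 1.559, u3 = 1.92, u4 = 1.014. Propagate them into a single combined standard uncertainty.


uc = sqrt(1.018^2 + 1.559^2 + 1.92^2 + 1.014^2)
uc = sqrt(8.181401)
uc = 2.8603

2.8603


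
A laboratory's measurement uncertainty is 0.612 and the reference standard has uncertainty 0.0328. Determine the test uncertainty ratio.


TUR = u_lab / u_ref
= 0.612 / 0.0328
= 18.6585

18.6585


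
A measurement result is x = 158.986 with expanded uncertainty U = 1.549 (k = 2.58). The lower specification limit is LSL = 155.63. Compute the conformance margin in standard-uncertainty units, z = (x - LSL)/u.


u = U / k = 1.549 / 2.58 = 0.6003876
margin = |LSL - x| = |155.63 - 158.986| = 3.356
z = margin / u = 3.356 / 0.6003876
z = 5.5897

5.5897


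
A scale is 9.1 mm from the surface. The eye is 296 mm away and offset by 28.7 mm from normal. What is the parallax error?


error = h * offset / d
= 9.1 * 28.7 / 296
= 0.8823

0.8823


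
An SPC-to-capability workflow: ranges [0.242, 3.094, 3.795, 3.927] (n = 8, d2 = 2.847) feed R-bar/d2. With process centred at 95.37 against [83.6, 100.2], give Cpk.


R_bar = (0.242 + 3.094 + 3.795 + 3.927) / 4 = 2.7645
sigma = R_bar / d2 = 2.7645 / 2.847 = 0.97102213
Cp = (USL - LSL)/(6*sigma) = (100.2 - 83.6)/(6*0.97102213) = 2.8492
Cpu = (100.2 - 95.37)/(3*0.97102213) = 1.6580
Cpl = (95.37 - 83.6)/(3*0.97102213) = 4.0404
Cpk = min(Cpu, Cpl) = 1.6580

1.6580


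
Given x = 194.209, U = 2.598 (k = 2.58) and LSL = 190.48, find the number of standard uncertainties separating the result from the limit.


u = U / k = 2.598 / 2.58 = 1.0069767
margin = |LSL - x| = |190.48 - 194.209| = 3.729
z = margin / u = 3.729 / 1.0069767
z = 3.7032

3.7032


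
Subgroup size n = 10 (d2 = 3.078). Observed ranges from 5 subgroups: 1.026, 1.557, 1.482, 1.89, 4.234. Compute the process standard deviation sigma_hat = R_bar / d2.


R_bar = (1.026 + 1.557 + 1.482 + 1.89 + 4.234) / 5
R_bar = 10.189 / 5 = 2.0378
sigma_hat = R_bar / d2 = 2.0378 / 3.078 = 0.6621

0.6621


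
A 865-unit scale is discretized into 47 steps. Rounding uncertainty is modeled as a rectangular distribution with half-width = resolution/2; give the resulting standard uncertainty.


resolution = range / divisions
resolution = 865 / 47 = 18.404255
u_res = resolution / (2*sqrt(3))
u_res = 18.404255 / 3.4641016
u_res = 5.3129

5.3129


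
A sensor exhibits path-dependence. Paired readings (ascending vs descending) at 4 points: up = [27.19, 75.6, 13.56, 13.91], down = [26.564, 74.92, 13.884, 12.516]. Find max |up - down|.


|27.19 - 26.564| = 0.6260
|75.6 - 74.92| = 0.6800
|13.56 - 13.884| = 0.3240
|13.91 - 12.516| = 1.3940
hysteresis = max(diffs) = 1.3940

1.3940


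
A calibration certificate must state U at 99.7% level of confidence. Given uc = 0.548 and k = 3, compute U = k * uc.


U = k * uc
U = 3 * 0.548
U = 1.6440

1.6440


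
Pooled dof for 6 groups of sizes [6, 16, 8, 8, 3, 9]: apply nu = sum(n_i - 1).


nu = sum_i (n_i - 1)
nu = ((6 - 1) + (16 - 1) + (8 - 1) + (8 - 1) + (3 - 1) + (9 - 1))
nu = 5 + 15 + 7 + 7 + 2 + 8
nu = 44

44


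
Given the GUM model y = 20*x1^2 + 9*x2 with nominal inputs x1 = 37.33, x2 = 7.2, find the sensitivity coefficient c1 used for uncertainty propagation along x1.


y = 20*x1^2 + 9*x2
dy/dx1 = 2*20*x1
Evaluate at x1 = 37.33: c1 = 40 * 37.33
c1 = 1493.2000

1493.2000


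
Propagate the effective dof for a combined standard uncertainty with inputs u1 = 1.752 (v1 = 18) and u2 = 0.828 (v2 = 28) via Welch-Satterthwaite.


uc = sqrt(u1^2 + u2^2) = sqrt(1.752^2 + 0.828^2) = 1.9378049
v_eff = uc^4 / (u1^4/v1 + u2^4/v2)
= 1.9378049^4 / (1.752^4/18 + 0.828^4/28)
= 14.100685 / 0.540223
v_eff = 26.1016

26.1016


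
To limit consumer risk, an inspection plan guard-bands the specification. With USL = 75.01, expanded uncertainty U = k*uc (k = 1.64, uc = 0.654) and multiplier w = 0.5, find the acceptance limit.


U = k * uc = 1.64 * 0.654 = 1.07256
guard band g = w * U = 0.5 * 1.07256 = 0.53628
AL = USL - g = 75.01 - 0.53628
AL = 74.4737

74.4737


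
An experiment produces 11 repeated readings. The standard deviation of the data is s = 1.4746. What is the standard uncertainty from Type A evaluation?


u_A = s / sqrt(n)
u_A = 1.4746 / sqrt(11)
u_A = 1.4746 / 3.3166248
u_A = 0.4446

0.4446


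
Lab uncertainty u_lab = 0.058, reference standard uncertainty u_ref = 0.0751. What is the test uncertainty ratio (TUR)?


TUR = u_lab / u_ref
= 0.058 / 0.0751
= 0.7723

0.7723


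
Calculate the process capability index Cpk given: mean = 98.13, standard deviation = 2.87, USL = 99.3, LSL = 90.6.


Cpu = (USL - mean) / (3*sigma) = (99.3 - 98.13) / (3*2.87) = 0.1359
Cpl = (mean - LSL) / (3*sigma) = (98.13 - 90.6) / (3*2.87) = 0.8746
Cpk = min(Cpu, Cpl) = 0.1359

0.1359


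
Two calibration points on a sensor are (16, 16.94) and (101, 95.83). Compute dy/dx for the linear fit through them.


slope = (y2 - y1) / (x2 - x1)
= (95.83 - 16.94) / (101 - 16)
= 78.8900 / 85
= 0.9281

0.9281


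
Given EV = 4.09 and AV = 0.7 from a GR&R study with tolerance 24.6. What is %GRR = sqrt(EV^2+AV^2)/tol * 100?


GRR = sqrt(EV^2 + AV^2) = sqrt(4.09^2 + 0.7^2) = 4.1494698
%GRR = GRR / tol * 100 = 4.1494698 / 24.6 * 100
%GRR = 16.8678

16.8678


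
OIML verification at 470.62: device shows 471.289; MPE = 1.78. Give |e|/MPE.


e = indication - reference = 471.289 - 470.62 = 0.6690
|e| = 0.6690
ratio = |e| / MPE = 0.6690 / 1.78
ratio = 0.3758

0.3758


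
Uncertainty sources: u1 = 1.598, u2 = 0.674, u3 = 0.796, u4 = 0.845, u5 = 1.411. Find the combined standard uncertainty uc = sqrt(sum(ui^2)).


uc = sqrt(1.598^2 + 0.674^2 + 0.796^2 + 0.845^2 + 1.411^2)
uc = sqrt(6.346442)
uc = 2.5192

2.5192


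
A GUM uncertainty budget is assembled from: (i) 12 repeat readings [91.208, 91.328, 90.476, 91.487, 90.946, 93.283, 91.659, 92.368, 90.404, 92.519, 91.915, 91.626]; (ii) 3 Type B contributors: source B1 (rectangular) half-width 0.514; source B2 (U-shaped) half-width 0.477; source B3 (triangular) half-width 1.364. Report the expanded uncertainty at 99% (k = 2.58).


mean = (91.208 + 91.328 + 90.476 + 91.487 + 90.946 + 93.283 + 91.659 + 92.368 + 90.404 + 92.519 + 91.915 + 91.626) / 12 = 91.60158333
s = sqrt(sum((x - mean)^2)/(n-1)) = 0.83840492
u_A = s / sqrt(n) = 0.83840492 / sqrt(12) = 0.24202665
u_B1 = 0.514 / sqrt(3) = 0.29675804
u_B2 = 0.477 / sqrt(2) = 0.33728993
u_B3 = 1.364 / sqrt(6) = 0.55685067
uc = sqrt(0.24202665^2 + 0.29675804^2 + 0.33728993^2 + 0.55685067^2) = 0.75530749
U = k * uc = 2.58 * 0.75530749
U = 1.9487

1.9487


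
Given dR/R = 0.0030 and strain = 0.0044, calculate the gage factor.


GF = (dR/R) / epsilon
= 0.0030 / 0.0044
= 0.6818

0.6818


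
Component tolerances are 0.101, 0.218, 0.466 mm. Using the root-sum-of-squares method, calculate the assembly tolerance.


RSS = sqrt(0.101^2 + 0.218^2 + 0.466^2)
= sqrt(0.274881)
= 0.5243

0.5243


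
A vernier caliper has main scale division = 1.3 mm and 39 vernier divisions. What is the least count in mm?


LC = MSD / n_div
= 1.3 / 39
= 0.0333

0.0333


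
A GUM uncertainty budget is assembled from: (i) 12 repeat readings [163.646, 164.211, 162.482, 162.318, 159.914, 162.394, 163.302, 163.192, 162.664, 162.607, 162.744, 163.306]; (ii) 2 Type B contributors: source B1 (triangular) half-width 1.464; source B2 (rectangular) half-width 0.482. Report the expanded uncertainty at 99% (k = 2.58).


mean = (163.646 + 164.211 + 162.482 + 162.318 + 159.914 + 162.394 + 163.302 + 163.192 + 162.664 + 162.607 + 162.744 + 163.306) / 12 = 162.7316667
s = sqrt(sum((x - mean)^2)/(n-1)) = 1.0530678
u_A = s / sqrt(n) = 1.0530678 / sqrt(12) = 0.30399449
u_B1 = 1.464 / sqrt(6) = 0.5976755
u_B2 = 0.482 / sqrt(3) = 0.27828283
uc = sqrt(0.30399449^2 + 0.5976755^2 + 0.27828283^2) = 0.72599586
U = k * uc = 2.58 * 0.72599586
U = 1.8731

1.8731


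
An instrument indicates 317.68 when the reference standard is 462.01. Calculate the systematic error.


Systematic error = measured - true
= 317.68 - 462.01
= -144.3300

-144.3300


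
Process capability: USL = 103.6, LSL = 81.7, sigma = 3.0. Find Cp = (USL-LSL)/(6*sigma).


Cp = (USL - LSL) / (6 * sigma)
= (103.6 - 81.7) / (6 * 3.0)
= 21.9000 / 18.0000
= 1.2167

1.2167


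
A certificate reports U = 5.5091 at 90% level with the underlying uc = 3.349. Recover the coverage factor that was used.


k = U / uc
k = 5.5091 / 3.349
k = 1.645

1.645


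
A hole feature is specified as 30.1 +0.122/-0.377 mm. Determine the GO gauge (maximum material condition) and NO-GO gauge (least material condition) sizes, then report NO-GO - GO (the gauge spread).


GO = nominal - lower_tol (smallest hole = maximum material condition)
GO = 30.1 - 0.377 = 29.723
NO-GO = nominal + upper_tol (largest hole = least material condition)
NO-GO = 30.1 + 0.122 = 30.222
spread = NO-GO - GO = 30.222 - 29.723 = 0.4990

0.4990


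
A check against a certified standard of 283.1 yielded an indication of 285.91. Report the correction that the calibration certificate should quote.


Correction = standard - reading
= 283.1 - 285.91
= -2.8100

-2.8100


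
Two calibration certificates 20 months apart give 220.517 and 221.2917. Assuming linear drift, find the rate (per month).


rate = (v2 - v1) / months
= (221.2917 - 220.517) / 20
= 0.7747 / 20
= 0.0387

0.0387


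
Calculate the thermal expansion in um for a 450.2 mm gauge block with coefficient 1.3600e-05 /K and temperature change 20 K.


dL = L * alpha * dT
= 450.2 * 1.3600e-05 * 20
= 0.1224544 mm
dL_um = 0.1224544 * 1000 = 122.4544 um

122.4544


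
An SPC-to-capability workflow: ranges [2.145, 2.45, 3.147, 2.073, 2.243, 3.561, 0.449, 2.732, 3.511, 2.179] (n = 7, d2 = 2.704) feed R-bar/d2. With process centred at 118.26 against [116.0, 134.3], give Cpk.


R_bar = (2.145 + 2.45 + 3.147 + 2.073 + 2.243 + 3.561 + 0.449 + 2.732 + 3.511 + 2.179) / 10 = 2.449
sigma = R_bar / d2 = 2.449 / 2.704 = 0.90569527
Cp = (USL - LSL)/(6*sigma) = (134.3 - 116.0)/(6*0.90569527) = 3.3676
Cpu = (134.3 - 118.26)/(3*0.90569527) = 5.9034
Cpl = (118.26 - 116.0)/(3*0.90569527) = 0.8318
Cpk = min(Cpu, Cpl) = 0.8318

0.8318


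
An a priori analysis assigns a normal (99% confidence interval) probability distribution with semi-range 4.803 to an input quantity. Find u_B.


u_B = half_width / 2.576
u_B = 4.803 / 2.576
u_B = 1.8645

1.8645


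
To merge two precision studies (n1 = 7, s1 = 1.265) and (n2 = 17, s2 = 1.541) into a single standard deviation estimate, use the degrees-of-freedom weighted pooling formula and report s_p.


s_p = sqrt(((n1-1)*s1^2 + (n2-1)*s2^2) / (n1+n2-2))
numerator = (7-1)*1.265^2 + (17-1)*1.541^2 = 9.60135 + 37.994896 = 47.596246
denominator = 7 + 17 - 2 = 22
s_p^2 = 47.596246 / 22 = 2.1634657
s_p = sqrt(2.1634657) = 1.4709

1.4709


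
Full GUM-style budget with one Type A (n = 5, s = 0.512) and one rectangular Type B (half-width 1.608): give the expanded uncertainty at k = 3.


u_A = s / sqrt(n) = 0.512 / sqrt(5) = 0.22897336
u_B = half_width / sqrt(3) = 1.608 / sqrt(3) = 0.92837923
uc = sqrt(u_A^2 + u_B^2) = sqrt(0.22897336^2 + 0.92837923^2) = 0.95619914
U = k * uc = 3 * 0.95619914
U = 2.8686

2.8686


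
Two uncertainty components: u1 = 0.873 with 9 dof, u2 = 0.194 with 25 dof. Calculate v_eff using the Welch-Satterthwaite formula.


uc = sqrt(u1^2 + u2^2) = sqrt(0.873^2 + 0.194^2) = 0.89429581
v_eff = uc^4 / (u1^4/v1 + u2^4/v2)
= 0.89429581^4 / (0.873^4/9 + 0.194^4/25)
= 0.63962405 / 0.064594505
v_eff = 9.9021

9.9021


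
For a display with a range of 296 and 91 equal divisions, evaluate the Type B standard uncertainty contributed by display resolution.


resolution = range / divisions
resolution = 296 / 91 = 3.2527473
u_res = resolution / (2*sqrt(3))
u_res = 3.2527473 / 3.4641016
u_res = 0.9390

0.9390


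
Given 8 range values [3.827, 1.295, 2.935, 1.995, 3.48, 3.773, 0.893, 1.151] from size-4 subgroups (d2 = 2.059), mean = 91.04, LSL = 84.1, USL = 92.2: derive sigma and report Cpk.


R_bar = (3.827 + 1.295 + 2.935 + 1.995 + 3.48 + 3.773 + 0.893 + 1.151) / 8 = 2.418625
sigma = R_bar / d2 = 2.418625 / 2.059 = 1.17466
Cp = (USL - LSL)/(6*sigma) = (92.2 - 84.1)/(6*1.17466) = 1.1493
Cpu = (92.2 - 91.04)/(3*1.17466) = 0.3292
Cpl = (91.04 - 84.1)/(3*1.17466) = 1.9694
Cpk = min(Cpu, Cpl) = 0.3292

0.3292


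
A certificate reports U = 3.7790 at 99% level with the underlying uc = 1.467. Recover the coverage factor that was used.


k = U / uc
k = 3.7790 / 1.467
k = 2.576

2.576


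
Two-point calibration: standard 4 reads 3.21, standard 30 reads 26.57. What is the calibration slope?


slope = (y2 - y1) / (x2 - x1)
= (26.57 - 3.21) / (30 - 4)
= 23.3600 / 26
= 0.8985

0.8985


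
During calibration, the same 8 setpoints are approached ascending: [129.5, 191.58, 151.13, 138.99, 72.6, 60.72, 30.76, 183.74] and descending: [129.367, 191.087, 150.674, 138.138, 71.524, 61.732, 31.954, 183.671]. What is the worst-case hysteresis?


|129.5 - 129.367| = 0.1330
|191.58 - 191.087| = 0.4930
|151.13 - 150.674| = 0.4560
|138.99 - 138.138| = 0.8520
|72.6 - 71.524| = 1.0760
|60.72 - 61.732| = 1.0120
|30.76 - 31.954| = 1.1940
|183.74 - 183.671| = 0.0690
hysteresis = max(diffs) = 1.1940

1.1940


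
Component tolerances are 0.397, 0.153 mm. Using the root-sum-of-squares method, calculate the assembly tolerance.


RSS = sqrt(0.397^2 + 0.153^2)
= sqrt(0.181018)
= 0.4255

0.4255


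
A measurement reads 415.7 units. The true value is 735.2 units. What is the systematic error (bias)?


Systematic error = measured - true
= 415.7 - 735.2
= -319.5000

-319.5000


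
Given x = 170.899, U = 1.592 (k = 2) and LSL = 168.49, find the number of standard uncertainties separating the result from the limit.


u = U / k = 1.592 / 2 = 0.796
margin = |LSL - x| = |168.49 - 170.899| = 2.409
z = margin / u = 2.409 / 0.796
z = 3.0264

3.0264


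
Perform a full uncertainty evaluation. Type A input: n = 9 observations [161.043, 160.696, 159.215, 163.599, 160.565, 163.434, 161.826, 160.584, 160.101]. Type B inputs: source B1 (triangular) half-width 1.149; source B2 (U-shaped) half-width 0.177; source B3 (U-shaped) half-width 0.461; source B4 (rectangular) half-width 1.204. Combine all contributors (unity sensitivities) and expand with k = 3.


mean = (161.043 + 160.696 + 159.215 + 163.599 + 160.565 + 163.434 + 161.826 + 160.584 + 160.101) / 9 = 161.2292222
s = sqrt(sum((x - mean)^2)/(n-1)) = 1.4722228
u_A = s / sqrt(n) = 1.4722228 / sqrt(9) = 0.49074093
u_B1 = 1.149 / sqrt(6) = 0.46907729
u_B2 = 0.177 / sqrt(2) = 0.1251579
u_B3 = 0.461 / sqrt(2) = 0.32597623
u_B4 = 1.204 / sqrt(3) = 0.69512972
uc = sqrt(0.49074093^2 + 0.46907729^2 + 0.1251579^2 + 0.32597623^2 + 0.69512972^2) = 1.0324682
U = k * uc = 3 * 1.0324682
U = 3.0974

3.0974


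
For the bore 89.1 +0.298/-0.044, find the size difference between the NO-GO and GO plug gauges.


GO = nominal - lower_tol (smallest hole = maximum material condition)
GO = 89.1 - 0.044 = 89.056
NO-GO = nominal + upper_tol (largest hole = least material condition)
NO-GO = 89.1 + 0.298 = 89.398
spread = NO-GO - GO = 89.398 - 89.056 = 0.3420

0.3420


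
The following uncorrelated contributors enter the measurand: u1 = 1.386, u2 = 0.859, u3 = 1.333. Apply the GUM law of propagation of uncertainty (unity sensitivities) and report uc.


uc = sqrt(1.386^2 + 0.859^2 + 1.333^2)
uc = sqrt(4.435766)
uc = 2.1061

2.1061


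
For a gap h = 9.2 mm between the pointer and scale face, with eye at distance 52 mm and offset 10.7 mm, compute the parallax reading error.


error = h * offset / d
= 9.2 * 10.7 / 52
= 1.8931

1.8931


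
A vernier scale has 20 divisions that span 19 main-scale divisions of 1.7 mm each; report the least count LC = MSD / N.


LC = MSD / n_div
= 1.7 / 20
= 0.0850

0.0850


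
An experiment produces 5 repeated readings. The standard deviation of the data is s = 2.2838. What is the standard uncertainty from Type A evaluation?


u_A = s / sqrt(n)
u_A = 2.2838 / sqrt(5)
u_A = 2.2838 / 2.236068
u_A = 1.0213

1.0213


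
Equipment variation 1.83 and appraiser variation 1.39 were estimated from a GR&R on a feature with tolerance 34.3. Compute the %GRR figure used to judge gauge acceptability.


GRR = sqrt(EV^2 + AV^2) = sqrt(1.83^2 + 1.39^2) = 2.2980426
%GRR = GRR / tol * 100 = 2.2980426 / 34.3 * 100
%GRR = 6.6998

6.6998


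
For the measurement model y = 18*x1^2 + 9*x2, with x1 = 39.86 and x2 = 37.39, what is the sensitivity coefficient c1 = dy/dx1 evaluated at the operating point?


y = 18*x1^2 + 9*x2
dy/dx1 = 2*18*x1
Evaluate at x1 = 39.86: c1 = 36 * 39.86
c1 = 1434.9600

1434.9600


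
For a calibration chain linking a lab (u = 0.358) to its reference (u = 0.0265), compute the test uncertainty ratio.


TUR = u_lab / u_ref
= 0.358 / 0.0265
= 13.5094

13.5094


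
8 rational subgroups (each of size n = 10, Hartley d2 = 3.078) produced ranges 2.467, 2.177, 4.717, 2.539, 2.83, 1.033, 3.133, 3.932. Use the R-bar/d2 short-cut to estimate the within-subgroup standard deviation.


R_bar = (2.467 + 2.177 + 4.717 + 2.539 + 2.83 + 1.033 + 3.133 + 3.932) / 8
R_bar = 22.828 / 8 = 2.8535
sigma_hat = R_bar / d2 = 2.8535 / 3.078 = 0.9271

0.9271


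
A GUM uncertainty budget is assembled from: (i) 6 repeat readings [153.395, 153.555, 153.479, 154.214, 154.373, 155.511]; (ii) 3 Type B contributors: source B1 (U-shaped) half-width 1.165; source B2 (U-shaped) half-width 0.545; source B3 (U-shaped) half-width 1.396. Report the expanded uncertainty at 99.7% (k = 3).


mean = (153.395 + 153.555 + 153.479 + 154.214 + 154.373 + 155.511) / 6 = 154.0878333
s = sqrt(sum((x - mean)^2)/(n-1)) = 0.80712438
u_A = s / sqrt(n) = 0.80712438 / sqrt(6) = 0.32950715
u_B1 = 1.165 / sqrt(2) = 0.8237794
u_B2 = 0.545 / sqrt(2) = 0.3853732
u_B3 = 1.396 / sqrt(2) = 0.98712107
uc = sqrt(0.32950715^2 + 0.8237794^2 + 0.3853732^2 + 0.98712107^2) = 1.3820666
U = k * uc = 3 * 1.3820666
U = 4.1462

4.1462


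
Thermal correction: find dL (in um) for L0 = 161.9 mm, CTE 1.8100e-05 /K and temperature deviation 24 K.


dL = L * alpha * dT
= 161.9 * 1.8100e-05 * 24
= 0.0703294 mm
dL_um = 0.0703294 * 1000 = 70.3294 um

70.3294


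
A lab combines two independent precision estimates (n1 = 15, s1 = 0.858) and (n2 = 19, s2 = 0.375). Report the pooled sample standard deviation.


s_p = sqrt(((n1-1)*s1^2 + (n2-1)*s2^2) / (n1+n2-2))
numerator = (15-1)*0.858^2 + (19-1)*0.375^2 = 10.306296 + 2.53125 = 12.837546
denominator = 15 + 19 - 2 = 32
s_p^2 = 12.837546 / 32 = 0.40117331
s_p = sqrt(0.40117331) = 0.6334

0.6334


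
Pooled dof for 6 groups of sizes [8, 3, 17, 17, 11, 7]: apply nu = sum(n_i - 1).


nu = sum_i (n_i - 1)
nu = ((8 - 1) + (3 - 1) + (17 - 1) + (17 - 1) + (11 - 1) + (7 - 1))
nu = 7 + 2 + 16 + 16 + 10 + 6
nu = 57

57


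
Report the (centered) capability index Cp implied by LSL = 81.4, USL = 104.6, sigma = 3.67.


Cp = (USL - LSL) / (6 * sigma)
= (104.6 - 81.4) / (6 * 3.67)
= 23.2000 / 22.0200
= 1.0536

1.0536


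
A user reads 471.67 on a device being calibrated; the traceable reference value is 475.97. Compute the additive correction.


Correction = standard - reading
= 475.97 - 471.67
= 4.3000

4.3000


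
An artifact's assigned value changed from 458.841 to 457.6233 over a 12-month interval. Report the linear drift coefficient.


rate = (v2 - v1) / months
= (457.6233 - 458.841) / 12
= -1.2177 / 12
= -0.1015

-0.1015


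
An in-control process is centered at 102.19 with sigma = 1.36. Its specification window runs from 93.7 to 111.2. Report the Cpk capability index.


Cpu = (USL - mean) / (3*sigma) = (111.2 - 102.19) / (3*1.36) = 2.2083
Cpl = (mean - LSL) / (3*sigma) = (102.19 - 93.7) / (3*1.36) = 2.0809
Cpk = min(Cpu, Cpl) = 2.0809

2.0809


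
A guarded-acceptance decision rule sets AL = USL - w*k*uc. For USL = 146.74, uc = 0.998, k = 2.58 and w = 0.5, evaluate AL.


U = k * uc = 2.58 * 0.998 = 2.57484
guard band g = w * U = 0.5 * 2.57484 = 1.28742
AL = USL - g = 146.74 - 1.28742
AL = 145.4526

145.4526


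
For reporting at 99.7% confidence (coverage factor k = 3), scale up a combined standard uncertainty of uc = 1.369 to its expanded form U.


U = k * uc
U = 3 * 1.369
U = 4.1070

4.1070


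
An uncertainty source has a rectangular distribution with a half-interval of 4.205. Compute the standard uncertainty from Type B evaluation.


u_B = half_width / sqrt(3)
u_B = 4.205 / 1.7320508
u_B = 2.4278

2.4278


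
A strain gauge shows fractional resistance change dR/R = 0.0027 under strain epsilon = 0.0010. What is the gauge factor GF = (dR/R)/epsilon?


GF = (dR/R) / epsilon
= 0.0027 / 0.0010
= 2.7000

2.7000


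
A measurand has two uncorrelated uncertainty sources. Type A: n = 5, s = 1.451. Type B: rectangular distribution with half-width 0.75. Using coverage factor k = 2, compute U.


u_A = s / sqrt(n) = 1.451 / sqrt(5) = 0.64890693
u_B = half_width / sqrt(3) = 0.75 / sqrt(3) = 0.4330127
uc = sqrt(u_A^2 + u_B^2) = sqrt(0.64890693^2 + 0.4330127^2) = 0.78011551
U = k * uc = 2 * 0.78011551
U = 1.5602

1.5602


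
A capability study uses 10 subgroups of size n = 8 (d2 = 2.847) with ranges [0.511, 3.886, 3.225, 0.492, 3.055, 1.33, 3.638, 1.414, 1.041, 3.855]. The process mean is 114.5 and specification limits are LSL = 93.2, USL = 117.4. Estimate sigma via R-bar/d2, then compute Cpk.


R_bar = (0.511 + 3.886 + 3.225 + 0.492 + 3.055 + 1.33 + 3.638 + 1.414 + 1.041 + 3.855) / 10 = 2.2447
sigma = R_bar / d2 = 2.2447 / 2.847 = 0.78844398
Cp = (USL - LSL)/(6*sigma) = (117.4 - 93.2)/(6*0.78844398) = 5.1156
Cpu = (117.4 - 114.5)/(3*0.78844398) = 1.2260
Cpl = (114.5 - 93.2)/(3*0.78844398) = 9.0051
Cpk = min(Cpu, Cpl) = 1.2260

1.2260


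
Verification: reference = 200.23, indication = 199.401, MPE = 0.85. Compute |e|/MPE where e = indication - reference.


e = indication - reference = 199.401 - 200.23 = -0.8290
|e| = 0.8290
ratio = |e| / MPE = 0.8290 / 0.85
ratio = 0.9753

0.9753


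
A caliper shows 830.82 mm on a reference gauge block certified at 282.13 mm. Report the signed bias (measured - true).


Systematic error = measured - true
= 830.82 - 282.13
= 548.6900

548.6900


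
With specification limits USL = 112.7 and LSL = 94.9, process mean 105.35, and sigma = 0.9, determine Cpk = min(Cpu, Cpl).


Cpu = (USL - mean) / (3*sigma) = (112.7 - 105.35) / (3*0.9) = 2.7222
Cpl = (mean - LSL) / (3*sigma) = (105.35 - 94.9) / (3*0.9) = 3.8704
Cpk = min(Cpu, Cpl) = 2.7222

2.7222


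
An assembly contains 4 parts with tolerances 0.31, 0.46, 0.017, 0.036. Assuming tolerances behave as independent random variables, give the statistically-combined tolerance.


RSS = sqrt(0.31^2 + 0.46^2 + 0.017^2 + 0.036^2)
= sqrt(0.309285)
= 0.5561

0.5561


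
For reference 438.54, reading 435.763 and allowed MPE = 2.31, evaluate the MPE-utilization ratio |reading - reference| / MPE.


e = indication - reference = 435.763 - 438.54 = -2.7770
|e| = 2.7770
ratio = |e| / MPE = 2.7770 / 2.31
ratio = 1.2022

1.2022


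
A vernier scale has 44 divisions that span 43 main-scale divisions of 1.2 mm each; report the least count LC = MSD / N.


LC = MSD / n_div
= 1.2 / 44
= 0.0273

0.0273


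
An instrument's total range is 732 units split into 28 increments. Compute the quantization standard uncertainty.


resolution = range / divisions
resolution = 732 / 28 = 26.142857
u_res = resolution / (2*sqrt(3))
u_res = 26.142857 / 3.4641016
u_res = 7.5468

7.5468


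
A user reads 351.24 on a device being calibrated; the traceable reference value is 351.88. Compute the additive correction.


Correction = standard - reading
= 351.88 - 351.24
= 0.6400

0.6400


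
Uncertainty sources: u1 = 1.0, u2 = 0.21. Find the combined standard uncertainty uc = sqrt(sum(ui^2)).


uc = sqrt(1.0^2 + 0.21^2)
uc = sqrt(1.0441)
uc = 1.0218

1.0218


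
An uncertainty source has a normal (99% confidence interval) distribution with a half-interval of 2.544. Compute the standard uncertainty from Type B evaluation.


u_B = half_width / 2.576
u_B = 2.544 / 2.576
u_B = 0.9876

0.9876


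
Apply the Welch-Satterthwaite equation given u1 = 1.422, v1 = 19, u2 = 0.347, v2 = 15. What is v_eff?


uc = sqrt(u1^2 + u2^2) = sqrt(1.422^2 + 0.347^2) = 1.4637257
v_eff = uc^4 / (u1^4/v1 + u2^4/v2)
= 1.4637257^4 / (1.422^4/19 + 0.347^4/15)
= 4.5902759 / 0.2161678
v_eff = 21.2348

21.2348


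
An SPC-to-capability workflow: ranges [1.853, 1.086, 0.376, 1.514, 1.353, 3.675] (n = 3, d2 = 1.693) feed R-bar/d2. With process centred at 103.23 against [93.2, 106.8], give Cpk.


R_bar = (1.853 + 1.086 + 0.376 + 1.514 + 1.353 + 3.675) / 6 = 1.6428333
sigma = R_bar / d2 = 1.6428333 / 1.693 = 0.97036816
Cp = (USL - LSL)/(6*sigma) = (106.8 - 93.2)/(6*0.97036816) = 2.3359
Cpu = (106.8 - 103.23)/(3*0.97036816) = 1.2263
Cpl = (103.23 - 93.2)/(3*0.97036816) = 3.4454
Cpk = min(Cpu, Cpl) = 1.2263

1.2263


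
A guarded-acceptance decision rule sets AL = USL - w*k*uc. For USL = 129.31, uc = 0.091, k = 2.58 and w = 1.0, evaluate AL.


U = k * uc = 2.58 * 0.091 = 0.23478
guard band g = w * U = 1.0 * 0.23478 = 0.23478
AL = USL - g = 129.31 - 0.23478
AL = 129.0752

129.0752


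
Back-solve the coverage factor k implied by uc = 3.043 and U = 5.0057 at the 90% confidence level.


k = U / uc
k = 5.0057 / 3.043
k = 1.645

1.645


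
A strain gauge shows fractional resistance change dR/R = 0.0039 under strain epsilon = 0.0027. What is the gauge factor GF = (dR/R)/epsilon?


GF = (dR/R) / epsilon
= 0.0039 / 0.0027
= 1.4444

1.4444


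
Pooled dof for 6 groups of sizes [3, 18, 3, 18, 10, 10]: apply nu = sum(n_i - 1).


nu = sum_i (n_i - 1)
nu = ((3 - 1) + (18 - 1) + (3 - 1) + (18 - 1) + (10 - 1) + (10 - 1))
nu = 2 + 17 + 2 + 17 + 9 + 9
nu = 56

56


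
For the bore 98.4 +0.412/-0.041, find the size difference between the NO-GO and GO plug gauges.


GO = nominal - lower_tol (smallest hole = maximum material condition)
GO = 98.4 - 0.041 = 98.359
NO-GO = nominal + upper_tol (largest hole = least material condition)
NO-GO = 98.4 + 0.412 = 98.812
spread = NO-GO - GO = 98.812 - 98.359 = 0.4530

0.4530


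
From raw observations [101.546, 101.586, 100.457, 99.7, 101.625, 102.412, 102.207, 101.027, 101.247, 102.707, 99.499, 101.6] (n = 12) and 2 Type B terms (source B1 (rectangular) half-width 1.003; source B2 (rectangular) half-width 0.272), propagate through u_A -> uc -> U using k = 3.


mean = (101.546 + 101.586 + 100.457 + 99.7 + 101.625 + 102.412 + 102.207 + 101.027 + 101.247 + 102.707 + 99.499 + 101.6) / 12 = 101.3010833
s = sqrt(sum((x - mean)^2)/(n-1)) = 0.99856046
u_A = s / sqrt(n) = 0.99856046 / sqrt(12) = 0.28825958
u_B1 = 1.003 / sqrt(3) = 0.57908232
u_B2 = 0.272 / sqrt(3) = 0.15703927
uc = sqrt(0.28825958^2 + 0.57908232^2 + 0.15703927^2) = 0.665651
U = k * uc = 3 * 0.665651
U = 1.9970

1.9970


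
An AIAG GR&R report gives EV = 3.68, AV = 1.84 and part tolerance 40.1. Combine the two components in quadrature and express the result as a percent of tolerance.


GRR = sqrt(EV^2 + AV^2) = sqrt(3.68^2 + 1.84^2) = 4.1143651
%GRR = GRR / tol * 100 = 4.1143651 / 40.1 * 100
%GRR = 10.2603

10.2603


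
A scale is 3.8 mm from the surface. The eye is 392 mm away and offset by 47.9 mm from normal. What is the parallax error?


error = h * offset / d
= 3.8 * 47.9 / 392
= 0.4643

0.4643


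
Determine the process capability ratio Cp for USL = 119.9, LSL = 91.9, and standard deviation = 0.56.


Cp = (USL - LSL) / (6 * sigma)
= (119.9 - 91.9) / (6 * 0.56)
= 28.0000 / 3.3600
= 8.3333

8.3333


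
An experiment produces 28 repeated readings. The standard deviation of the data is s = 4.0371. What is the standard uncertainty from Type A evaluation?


u_A = s / sqrt(n)
u_A = 4.0371 / sqrt(28)
u_A = 4.0371 / 5.2915026
u_A = 0.7629

0.7629
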